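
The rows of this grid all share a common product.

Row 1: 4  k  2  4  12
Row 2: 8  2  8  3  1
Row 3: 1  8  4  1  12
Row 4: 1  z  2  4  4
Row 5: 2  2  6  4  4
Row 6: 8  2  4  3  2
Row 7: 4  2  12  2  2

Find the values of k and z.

k = 1, z = 12

Rows 3 and 7 each multiply to 384, so every row has product 384.
Row 1: 4×2×4×12 = 384, so the missing entry is 384 ÷ 384 = 1.
Row 4: 1×2×4×4 = 32, so the missing entry is 384 ÷ 32 = 12.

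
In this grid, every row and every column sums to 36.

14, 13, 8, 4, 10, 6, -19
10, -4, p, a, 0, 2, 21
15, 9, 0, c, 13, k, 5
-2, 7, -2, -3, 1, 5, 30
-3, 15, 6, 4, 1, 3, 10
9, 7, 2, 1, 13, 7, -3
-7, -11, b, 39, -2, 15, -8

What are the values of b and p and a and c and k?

b = 10, p = 12, a = -5, c = -4, k = -2

Row 7 has -7 − 11 + 39 − 2 + 15 − 8 = 26; the blank must be 36 − 26 = 10.
Column 3 has 8 + 0 − 2 + 6 + 2 + 10 = 24; the blank must be 36 − 24 = 12.
Column 6 has 6 + 2 + 5 + 3 + 7 + 15 = 38; the blank must be 36 − 38 = -2.
Row 3 has 15 + 9 + 0 + 13 − 2 + 5 = 40; the blank must be 36 − 40 = -4.
Row 2 has 10 − 4 + 12 + 0 + 2 + 21 = 41; the blank must be 36 − 41 = -5.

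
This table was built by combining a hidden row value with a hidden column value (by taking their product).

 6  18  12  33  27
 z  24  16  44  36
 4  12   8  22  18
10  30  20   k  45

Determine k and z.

Each row is a constant multiple of every other row — this is a multiplication table with the headers hidden.
Row 4 is 20/12 = 5/3 times row 1, so its entry in column 4 is 33 × 5/3 = 55.
Row 2 is 16/12 = 4/3 times row 1, so its entry in column 1 is 6 × 4/3 = 8.

k = 55, z = 8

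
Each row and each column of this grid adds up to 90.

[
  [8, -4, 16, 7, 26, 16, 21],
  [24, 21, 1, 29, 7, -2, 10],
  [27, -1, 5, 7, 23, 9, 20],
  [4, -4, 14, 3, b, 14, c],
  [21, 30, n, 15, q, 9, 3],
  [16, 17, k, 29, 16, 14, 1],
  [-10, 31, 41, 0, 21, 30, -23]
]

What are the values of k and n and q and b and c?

The known cells in column 7 total 32, leaving 90 − 32 = 58 for the blank.
The known cells in row 4 total 89, leaving 90 − 89 = 1 for the blank.
The known cells in column 5 total 94, leaving 90 − 94 = -4 for the blank.
The known cells in row 5 total 74, leaving 90 − 74 = 16 for the blank.
The known cells in row 6 total 93, leaving 90 − 93 = -3 for the blank.

k = -3, n = 16, q = -4, b = 1, c = 58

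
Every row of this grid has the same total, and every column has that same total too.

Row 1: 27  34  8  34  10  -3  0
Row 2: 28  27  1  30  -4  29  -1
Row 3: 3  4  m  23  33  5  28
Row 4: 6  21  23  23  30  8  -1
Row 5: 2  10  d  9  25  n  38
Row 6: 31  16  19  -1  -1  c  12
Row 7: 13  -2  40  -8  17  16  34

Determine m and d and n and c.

m = 14, d = 5, n = 21, c = 34

Rows 1 and 2 both sum to 110, so that's the common total.
Row 6: 31 + 16 + 19 − 1 − 1 + 12 = 76, so its missing entry is 110 − 76 = 34.
Column 6: -3 + 29 + 5 + 8 + 34 + 16 = 89, so its missing entry is 110 − 89 = 21.
Row 5: 2 + 10 + 9 + 25 + 21 + 38 = 105, so its missing entry is 110 − 105 = 5.
Row 3: 3 + 4 + 23 + 33 + 5 + 28 = 96, so its missing entry is 110 − 96 = 14.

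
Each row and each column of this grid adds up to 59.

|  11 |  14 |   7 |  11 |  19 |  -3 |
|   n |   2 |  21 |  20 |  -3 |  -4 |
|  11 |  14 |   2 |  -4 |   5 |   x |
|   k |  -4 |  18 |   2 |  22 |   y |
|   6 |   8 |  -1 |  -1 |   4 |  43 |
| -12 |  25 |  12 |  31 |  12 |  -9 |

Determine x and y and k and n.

x = 31, y = 1, k = 20, n = 23

Row 2: 2 + 21 + 20 − 3 − 4 = 36, so its missing entry is 59 − 36 = 23.
Row 3: 11 + 14 + 2 − 4 + 5 = 28, so its missing entry is 59 − 28 = 31.
Column 6: -3 − 4 + 31 + 43 − 9 = 58, so its missing entry is 59 − 58 = 1.
Row 4: -4 + 18 + 2 + 22 + 1 = 39, so its missing entry is 59 − 39 = 20.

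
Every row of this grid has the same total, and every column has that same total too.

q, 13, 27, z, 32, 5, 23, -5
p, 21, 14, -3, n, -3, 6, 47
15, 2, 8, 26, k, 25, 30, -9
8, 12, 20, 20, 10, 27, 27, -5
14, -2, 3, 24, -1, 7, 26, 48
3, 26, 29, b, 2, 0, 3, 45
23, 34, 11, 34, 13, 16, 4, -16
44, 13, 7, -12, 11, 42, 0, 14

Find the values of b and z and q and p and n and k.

Rows 4 and 5 both sum to 119, so that's the common total.
Row 3: 15 + 2 + 8 + 26 + 25 + 30 − 9 = 97, so its missing entry is 119 − 97 = 22.
Column 5: 32 + 22 + 10 − 1 + 2 + 13 + 11 = 89, so its missing entry is 119 − 89 = 30.
Row 2: 21 + 14 − 3 + 30 − 3 + 6 + 47 = 112, so its missing entry is 119 − 112 = 7.
Column 1: 7 + 15 + 8 + 14 + 3 + 23 + 44 = 114, so its missing entry is 119 − 114 = 5.
Row 1: 5 + 13 + 27 + 32 + 5 + 23 − 5 = 100, so its missing entry is 119 − 100 = 19.
Row 6: 3 + 26 + 29 + 2 + 0 + 3 + 45 = 108, so its missing entry is 119 − 108 = 11.

b = 11, z = 19, q = 5, p = 7, n = 30, k = 22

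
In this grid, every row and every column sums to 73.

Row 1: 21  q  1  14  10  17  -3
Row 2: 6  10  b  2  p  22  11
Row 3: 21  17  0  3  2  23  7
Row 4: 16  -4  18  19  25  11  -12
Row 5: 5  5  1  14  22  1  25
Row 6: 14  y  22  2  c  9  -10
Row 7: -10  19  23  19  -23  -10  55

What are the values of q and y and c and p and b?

Row 1: 21 + 1 + 14 + 10 + 17 − 3 = 60, so its missing entry is 73 − 60 = 13.
Column 3: 1 + 0 + 18 + 1 + 22 + 23 = 65, so its missing entry is 73 − 65 = 8.
Column 2: 13 + 10 + 17 − 4 + 5 + 19 = 60, so its missing entry is 73 − 60 = 13.
Row 6: 14 + 13 + 22 + 2 + 9 − 10 = 50, so its missing entry is 73 − 50 = 23.
Row 2: 6 + 10 + 8 + 2 + 22 + 11 = 59, so its missing entry is 73 − 59 = 14.

q = 13, y = 13, c = 23, p = 14, b = 8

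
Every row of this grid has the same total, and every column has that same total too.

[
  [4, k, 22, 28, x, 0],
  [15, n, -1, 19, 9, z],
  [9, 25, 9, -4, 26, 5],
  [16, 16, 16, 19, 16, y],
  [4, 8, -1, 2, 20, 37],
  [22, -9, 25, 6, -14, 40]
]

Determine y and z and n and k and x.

y = -13, z = 1, n = 27, k = 3, x = 13

Rows 3 and 5 both sum to 70, so that's the common total.
Column 5 has 9 + 26 + 16 + 20 − 14 = 57; the blank must be 70 − 57 = 13.
Row 1 has 4 + 22 + 28 + 13 + 0 = 67; the blank must be 70 − 67 = 3.
Column 2 has 3 + 25 + 16 + 8 − 9 = 43; the blank must be 70 − 43 = 27.
Row 2 has 15 + 27 − 1 + 19 + 9 = 69; the blank must be 70 − 69 = 1.
Row 4 has 16 + 16 + 16 + 19 + 16 = 83; the blank must be 70 − 83 = -13.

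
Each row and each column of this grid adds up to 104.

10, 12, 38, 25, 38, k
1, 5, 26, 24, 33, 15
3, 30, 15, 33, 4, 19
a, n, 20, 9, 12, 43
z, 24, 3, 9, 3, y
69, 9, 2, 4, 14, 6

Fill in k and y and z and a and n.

Column 2: 12 + 5 + 30 + 24 + 9 = 80, so its missing entry is 104 − 80 = 24.
Row 4: 24 + 20 + 9 + 12 + 43 = 108, so its missing entry is 104 − 108 = -4.
Column 1: 10 + 1 + 3 − 4 + 69 = 79, so its missing entry is 104 − 79 = 25.
Row 5: 25 + 24 + 3 + 9 + 3 = 64, so its missing entry is 104 − 64 = 40.
Row 1: 10 + 12 + 38 + 25 + 38 = 123, so its missing entry is 104 − 123 = -19.

k = -19, y = 40, z = 25, a = -4, n = 24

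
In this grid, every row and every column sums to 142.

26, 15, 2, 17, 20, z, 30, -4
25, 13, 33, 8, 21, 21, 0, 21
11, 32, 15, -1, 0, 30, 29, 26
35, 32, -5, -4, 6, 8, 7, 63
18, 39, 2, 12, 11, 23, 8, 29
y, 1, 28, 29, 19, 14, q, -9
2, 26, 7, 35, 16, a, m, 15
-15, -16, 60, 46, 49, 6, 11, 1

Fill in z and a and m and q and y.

z = 36, a = 4, m = 37, q = 20, y = 40

Column 1: 26 + 25 + 11 + 35 + 18 + 2 − 15 = 102, so its missing entry is 142 − 102 = 40.
Row 6: 40 + 1 + 28 + 29 + 19 + 14 − 9 = 122, so its missing entry is 142 − 122 = 20.
Row 1: 26 + 15 + 2 + 17 + 20 + 30 − 4 = 106, so its missing entry is 142 − 106 = 36.
Column 6: 36 + 21 + 30 + 8 + 23 + 14 + 6 = 138, so its missing entry is 142 − 138 = 4.
Row 7: 2 + 26 + 7 + 35 + 16 + 4 + 15 = 105, so its missing entry is 142 − 105 = 37.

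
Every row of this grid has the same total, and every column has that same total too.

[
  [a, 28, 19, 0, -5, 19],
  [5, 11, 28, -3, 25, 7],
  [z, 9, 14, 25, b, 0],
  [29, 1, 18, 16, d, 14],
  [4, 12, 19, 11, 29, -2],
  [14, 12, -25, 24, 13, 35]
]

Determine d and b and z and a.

d = -5, b = 16, z = 9, a = 12

Rows 2 and 5 both sum to 73, so that's the common total.
Row 4: 29 + 1 + 18 + 16 + 14 = 78, so its missing entry is 73 − 78 = -5.
Column 5: -5 + 25 − 5 + 29 + 13 = 57, so its missing entry is 73 − 57 = 16.
Row 3: 9 + 14 + 25 + 16 + 0 = 64, so its missing entry is 73 − 64 = 9.
Row 1: 28 + 19 + 0 − 5 + 19 = 61, so its missing entry is 73 − 61 = 12.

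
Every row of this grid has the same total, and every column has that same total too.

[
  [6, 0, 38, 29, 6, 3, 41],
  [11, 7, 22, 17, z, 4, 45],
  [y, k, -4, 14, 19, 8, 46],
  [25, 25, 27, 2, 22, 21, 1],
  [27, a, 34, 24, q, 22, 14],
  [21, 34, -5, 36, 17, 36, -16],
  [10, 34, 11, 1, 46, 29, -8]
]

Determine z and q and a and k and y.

z = 17, q = -4, a = 6, k = 17, y = 23

Rows 1 and 4 both sum to 123, so that's the common total.
The known cells in column 1 total 100, leaving 123 − 100 = 23 for the blank.
The known cells in row 3 total 106, leaving 123 − 106 = 17 for the blank.
The known cells in row 2 total 106, leaving 123 − 106 = 17 for the blank.
The known cells in column 5 total 127, leaving 123 − 127 = -4 for the blank.
The known cells in row 5 total 117, leaving 123 − 117 = 6 for the blank.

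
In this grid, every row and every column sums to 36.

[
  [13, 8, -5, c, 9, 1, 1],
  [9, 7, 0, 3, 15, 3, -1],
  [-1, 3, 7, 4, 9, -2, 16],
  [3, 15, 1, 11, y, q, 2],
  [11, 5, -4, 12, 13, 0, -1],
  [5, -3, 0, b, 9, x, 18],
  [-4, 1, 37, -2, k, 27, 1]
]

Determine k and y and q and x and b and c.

Row 1: 13 + 8 − 5 + 9 + 1 + 1 = 27, so its missing entry is 36 − 27 = 9.
Row 7: -4 + 1 + 37 − 2 + 27 + 1 = 60, so its missing entry is 36 − 60 = -24.
Column 5: 9 + 15 + 9 + 13 + 9 − 24 = 31, so its missing entry is 36 − 31 = 5.
Column 4: 9 + 3 + 4 + 11 + 12 − 2 = 37, so its missing entry is 36 − 37 = -1.
Row 6: 5 − 3 + 0 − 1 + 9 + 18 = 28, so its missing entry is 36 − 28 = 8.
Row 4: 3 + 15 + 1 + 11 + 5 + 2 = 37, so its missing entry is 36 − 37 = -1.

k = -24, y = 5, q = -1, x = 8, b = -1, c = 9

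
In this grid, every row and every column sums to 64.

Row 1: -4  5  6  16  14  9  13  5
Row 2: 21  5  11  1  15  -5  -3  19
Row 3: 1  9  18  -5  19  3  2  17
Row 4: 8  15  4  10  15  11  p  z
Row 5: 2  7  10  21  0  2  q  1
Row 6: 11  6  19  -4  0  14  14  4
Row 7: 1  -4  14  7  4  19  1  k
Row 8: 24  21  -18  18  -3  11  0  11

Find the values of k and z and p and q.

k = 22, z = -15, p = 16, q = 21

The known cells in row 7 total 42, leaving 64 − 42 = 22 for the blank.
The known cells in row 5 total 43, leaving 64 − 43 = 21 for the blank.
The known cells in column 8 total 79, leaving 64 − 79 = -15 for the blank.
The known cells in row 4 total 48, leaving 64 − 48 = 16 for the blank.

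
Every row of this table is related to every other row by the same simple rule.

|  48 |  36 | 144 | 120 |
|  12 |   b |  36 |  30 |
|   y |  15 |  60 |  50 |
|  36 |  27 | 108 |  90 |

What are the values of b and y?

Each row is a constant multiple of every other row — this is a multiplication table with the headers hidden.
Row 2 is 30/120 = 1/4 times row 1, so its entry in column 2 is 36 × 1/4 = 9.
Row 3 is 50/120 = 5/12 times row 1, so its entry in column 1 is 48 × 5/12 = 20.

b = 9, y = 20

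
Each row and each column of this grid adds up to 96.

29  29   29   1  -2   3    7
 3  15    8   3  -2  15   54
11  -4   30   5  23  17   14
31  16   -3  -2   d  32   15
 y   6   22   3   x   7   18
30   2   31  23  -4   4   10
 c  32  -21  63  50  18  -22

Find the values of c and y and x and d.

The known cells in row 4 total 89, leaving 96 − 89 = 7 for the blank.
The known cells in column 5 total 72, leaving 96 − 72 = 24 for the blank.
The known cells in row 5 total 80, leaving 96 − 80 = 16 for the blank.
The known cells in row 7 total 120, leaving 96 − 120 = -24 for the blank.

c = -24, y = 16, x = 24, d = 7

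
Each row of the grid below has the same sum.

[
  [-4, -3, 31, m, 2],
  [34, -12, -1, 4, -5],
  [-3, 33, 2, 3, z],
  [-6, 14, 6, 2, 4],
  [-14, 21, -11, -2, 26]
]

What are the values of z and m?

z = -15, m = -6

Row 2 sums to 20 and so does row 4; that's the common total.
In row 3 the known cells total 35, leaving 20 − 35 = -15.
In row 1 the known cells total 26, leaving 20 − 26 = -6.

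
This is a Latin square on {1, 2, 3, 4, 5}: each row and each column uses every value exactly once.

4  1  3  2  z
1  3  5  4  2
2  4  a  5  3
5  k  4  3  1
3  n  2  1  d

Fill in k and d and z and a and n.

For row 1, column 5: row 1 already has {1, 2, 3, 4}; that leaves 5.
For row 5, column 5: column 5 already has {1, 2, 3, 5}; that leaves 4.
Cell (4,2): row 4 already has {1, 3, 4, 5} → 2.
For row 3, column 3: row 3 already has {2, 3, 4, 5}; that leaves 1.
Cell (5,2): row 5 already has {1, 2, 3, 4} → 5.

k = 2, d = 4, z = 5, a = 1, n = 5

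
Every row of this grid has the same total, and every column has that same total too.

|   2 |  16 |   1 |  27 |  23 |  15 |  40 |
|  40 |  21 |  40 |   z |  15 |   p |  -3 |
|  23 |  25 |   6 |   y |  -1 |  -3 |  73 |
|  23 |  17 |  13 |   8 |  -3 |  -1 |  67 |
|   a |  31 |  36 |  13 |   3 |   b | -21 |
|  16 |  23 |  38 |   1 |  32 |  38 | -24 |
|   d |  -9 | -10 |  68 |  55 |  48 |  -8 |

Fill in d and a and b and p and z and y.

Rows 1 and 4 both sum to 124, so that's the common total.
Row 3 has 23 + 25 + 6 − 1 − 3 + 73 = 123; the blank must be 124 − 123 = 1.
Row 7 has -9 − 10 + 68 + 55 + 48 − 8 = 144; the blank must be 124 − 144 = -20.
Column 1 has 2 + 40 + 23 + 23 + 16 − 20 = 84; the blank must be 124 − 84 = 40.
Row 5 has 40 + 31 + 36 + 13 + 3 − 21 = 102; the blank must be 124 − 102 = 22.
Column 6 has 15 − 3 − 1 + 22 + 38 + 48 = 119; the blank must be 124 − 119 = 5.
Row 2 has 40 + 21 + 40 + 15 + 5 − 3 = 118; the blank must be 124 − 118 = 6.

d = -20, a = 40, b = 22, p = 5, z = 6, y = 1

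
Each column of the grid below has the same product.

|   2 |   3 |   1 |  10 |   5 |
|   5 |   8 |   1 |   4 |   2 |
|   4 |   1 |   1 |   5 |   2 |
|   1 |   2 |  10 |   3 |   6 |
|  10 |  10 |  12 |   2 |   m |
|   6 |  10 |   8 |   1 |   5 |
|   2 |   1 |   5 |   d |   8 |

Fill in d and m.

d = 4, m = 1

Columns 1 and 2 each multiply to 4800, so every column has product 4800.
Column 4: 10×4×5×3×2×1 = 1200, so the missing entry is 4800 ÷ 1200 = 4.
Column 5: 5×2×2×6×5×8 = 4800, so the missing entry is 4800 ÷ 4800 = 1.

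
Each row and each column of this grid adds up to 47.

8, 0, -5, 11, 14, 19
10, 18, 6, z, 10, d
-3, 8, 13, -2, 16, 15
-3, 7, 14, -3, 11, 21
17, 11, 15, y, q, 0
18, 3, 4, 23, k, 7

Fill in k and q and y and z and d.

The known cells in column 6 total 62, leaving 47 − 62 = -15 for the blank.
The known cells in row 6 total 55, leaving 47 − 55 = -8 for the blank.
The known cells in column 5 total 43, leaving 47 − 43 = 4 for the blank.
The known cells in row 5 total 47, leaving 47 − 47 = 0 for the blank.
The known cells in row 2 total 29, leaving 47 − 29 = 18 for the blank.

k = -8, q = 4, y = 0, z = 18, d = -15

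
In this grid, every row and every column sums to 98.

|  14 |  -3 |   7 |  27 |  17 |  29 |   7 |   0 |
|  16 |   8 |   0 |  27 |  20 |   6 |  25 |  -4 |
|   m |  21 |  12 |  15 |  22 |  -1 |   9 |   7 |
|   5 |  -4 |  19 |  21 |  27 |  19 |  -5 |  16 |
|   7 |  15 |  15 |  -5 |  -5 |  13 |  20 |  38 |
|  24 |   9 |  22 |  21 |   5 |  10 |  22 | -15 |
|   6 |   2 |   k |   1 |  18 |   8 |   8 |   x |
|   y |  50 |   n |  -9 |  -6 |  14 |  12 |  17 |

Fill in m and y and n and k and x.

The known cells in row 3 total 85, leaving 98 − 85 = 13 for the blank.
The known cells in column 1 total 85, leaving 98 − 85 = 13 for the blank.
The known cells in column 8 total 59, leaving 98 − 59 = 39 for the blank.
The known cells in row 7 total 82, leaving 98 − 82 = 16 for the blank.
The known cells in row 8 total 91, leaving 98 − 91 = 7 for the blank.

m = 13, y = 13, n = 7, k = 16, x = 39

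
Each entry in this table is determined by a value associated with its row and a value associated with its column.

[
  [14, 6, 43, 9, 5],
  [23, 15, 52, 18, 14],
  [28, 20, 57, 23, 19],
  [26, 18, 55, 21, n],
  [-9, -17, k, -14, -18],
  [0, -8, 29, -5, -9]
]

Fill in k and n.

The difference between any two rows is the same in every column — this is an addition table with the headers hidden.
Row 5 minus row 1 is -17 − 6 = -23, so its entry in column 3 is 43 + (-23) = 20.
Row 4 minus row 1 is 18 − 6 = 12, so its entry in column 5 is 5 + 12 = 17.

k = 20, n = 17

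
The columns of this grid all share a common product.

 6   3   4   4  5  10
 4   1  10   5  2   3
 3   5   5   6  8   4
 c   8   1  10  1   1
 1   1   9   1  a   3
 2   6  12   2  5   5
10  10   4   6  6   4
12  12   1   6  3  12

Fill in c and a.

c = 5, a = 12

Columns 4 and 6 each multiply to 86400, so every column has product 86400.
Column 1: 6×4×3×1×2×10×12 = 17280, so the missing entry is 86400 ÷ 17280 = 5.
Column 5: 5×2×8×1×5×6×3 = 7200, so the missing entry is 86400 ÷ 7200 = 12.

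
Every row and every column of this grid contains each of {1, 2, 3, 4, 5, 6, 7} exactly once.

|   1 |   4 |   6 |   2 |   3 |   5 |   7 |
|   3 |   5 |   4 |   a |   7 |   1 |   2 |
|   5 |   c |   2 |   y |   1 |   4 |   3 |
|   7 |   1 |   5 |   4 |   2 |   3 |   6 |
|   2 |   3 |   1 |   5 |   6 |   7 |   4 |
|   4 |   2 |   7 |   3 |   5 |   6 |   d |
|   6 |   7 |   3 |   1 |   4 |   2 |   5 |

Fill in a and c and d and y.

a = 6, c = 6, d = 1, y = 7

For row 2, column 4: row 2 already has {1, 2, 3, 4, 5, 7}; that leaves 6.
For row 3, column 4: column 4 already has {1, 2, 3, 4, 5, 6}; that leaves 7.
For row 3, column 2: row 3 already has {1, 2, 3, 4, 5, 7}; that leaves 6.
For row 6, column 7: row 6 already has {2, 3, 4, 5, 6, 7}; that leaves 1.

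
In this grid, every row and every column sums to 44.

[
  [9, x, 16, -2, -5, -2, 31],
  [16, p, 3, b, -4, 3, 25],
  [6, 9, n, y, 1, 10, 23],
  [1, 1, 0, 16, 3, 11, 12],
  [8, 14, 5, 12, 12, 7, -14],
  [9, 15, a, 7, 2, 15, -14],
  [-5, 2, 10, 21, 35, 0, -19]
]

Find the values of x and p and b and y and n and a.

The known cells in row 1 total 47, leaving 44 − 47 = -3 for the blank.
The known cells in column 2 total 38, leaving 44 − 38 = 6 for the blank.
The known cells in row 2 total 49, leaving 44 − 49 = -5 for the blank.
The known cells in column 4 total 49, leaving 44 − 49 = -5 for the blank.
The known cells in row 3 total 44, leaving 44 − 44 = 0 for the blank.
The known cells in row 6 total 34, leaving 44 − 34 = 10 for the blank.

x = -3, p = 6, b = -5, y = -5, n = 0, a = 10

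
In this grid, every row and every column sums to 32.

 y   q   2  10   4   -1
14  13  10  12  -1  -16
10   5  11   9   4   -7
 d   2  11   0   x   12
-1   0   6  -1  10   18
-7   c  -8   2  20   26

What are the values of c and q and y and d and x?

Column 5: 4 − 1 + 4 + 10 + 20 = 37, so its missing entry is 32 − 37 = -5.
Row 6: -7 − 8 + 2 + 20 + 26 = 33, so its missing entry is 32 − 33 = -1.
Column 2: 13 + 5 + 2 + 0 − 1 = 19, so its missing entry is 32 − 19 = 13.
Row 1: 13 + 2 + 10 + 4 − 1 = 28, so its missing entry is 32 − 28 = 4.
Row 4: 2 + 11 + 0 − 5 + 12 = 20, so its missing entry is 32 − 20 = 12.

c = -1, q = 13, y = 4, d = 12, x = -5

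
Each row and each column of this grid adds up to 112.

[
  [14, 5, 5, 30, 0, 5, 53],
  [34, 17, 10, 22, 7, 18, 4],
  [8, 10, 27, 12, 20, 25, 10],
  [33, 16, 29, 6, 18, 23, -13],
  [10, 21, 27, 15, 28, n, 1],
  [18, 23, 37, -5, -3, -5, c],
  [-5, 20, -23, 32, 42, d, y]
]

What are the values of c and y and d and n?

c = 47, y = 10, d = 36, n = 10

Row 5: 10 + 21 + 27 + 15 + 28 + 1 = 102, so its missing entry is 112 − 102 = 10.
Row 6: 18 + 23 + 37 − 5 − 3 − 5 = 65, so its missing entry is 112 − 65 = 47.
Column 7: 53 + 4 + 10 − 13 + 1 + 47 = 102, so its missing entry is 112 − 102 = 10.
Row 7: -5 + 20 − 23 + 32 + 42 + 10 = 76, so its missing entry is 112 − 76 = 36.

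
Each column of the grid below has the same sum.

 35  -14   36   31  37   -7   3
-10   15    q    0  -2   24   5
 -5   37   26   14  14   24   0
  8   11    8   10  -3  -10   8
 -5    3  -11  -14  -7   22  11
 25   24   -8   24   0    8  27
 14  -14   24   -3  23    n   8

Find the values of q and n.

q = -13, n = 1

Columns 4 and 7 both add up to 62, so every column sums to 62.
Column 3: 36 + 26 + 8 − 11 − 8 + 24 = 75, so the missing entry is 62 − 75 = -13.
Column 6: -7 + 24 + 24 − 10 + 22 + 8 = 61, so the missing entry is 62 − 61 = 1.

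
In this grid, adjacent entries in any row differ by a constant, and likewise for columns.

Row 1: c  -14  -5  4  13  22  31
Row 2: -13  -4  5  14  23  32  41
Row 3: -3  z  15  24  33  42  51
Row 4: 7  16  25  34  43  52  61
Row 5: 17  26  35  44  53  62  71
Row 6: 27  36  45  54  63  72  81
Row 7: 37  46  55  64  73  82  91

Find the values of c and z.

Along each row the entries change by 9 per step; down each column they change by 10.
Row 1: from -14 at column 2, stepping by 9 to column 1 gives -23.
Row 3: from -3 at column 1, stepping by 9 to column 2 gives 6.

c = -23, z = 6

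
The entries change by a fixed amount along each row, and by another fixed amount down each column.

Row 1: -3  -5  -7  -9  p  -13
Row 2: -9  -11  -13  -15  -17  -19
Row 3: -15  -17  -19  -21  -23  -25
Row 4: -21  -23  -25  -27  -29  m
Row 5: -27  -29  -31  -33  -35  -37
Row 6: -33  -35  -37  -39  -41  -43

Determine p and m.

Along each row the entries change by -2 per step; down each column they change by -6.
Row 1: from -3 at column 1, stepping by -2 to column 5 gives -11.
Row 4: from -21 at column 1, stepping by -2 to column 6 gives -31.

p = -11, m = -31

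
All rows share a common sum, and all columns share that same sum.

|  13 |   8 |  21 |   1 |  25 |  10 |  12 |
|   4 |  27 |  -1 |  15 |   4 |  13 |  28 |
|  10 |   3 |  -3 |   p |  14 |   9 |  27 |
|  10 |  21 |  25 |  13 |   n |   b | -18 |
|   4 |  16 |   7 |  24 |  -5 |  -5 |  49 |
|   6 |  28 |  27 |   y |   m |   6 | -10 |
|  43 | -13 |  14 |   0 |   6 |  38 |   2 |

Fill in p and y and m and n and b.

Rows 1 and 2 both sum to 90, so that's the common total.
The known cells in row 3 total 60, leaving 90 − 60 = 30 for the blank.
The known cells in column 4 total 83, leaving 90 − 83 = 7 for the blank.
The known cells in row 6 total 64, leaving 90 − 64 = 26 for the blank.
The known cells in column 5 total 70, leaving 90 − 70 = 20 for the blank.
The known cells in row 4 total 71, leaving 90 − 71 = 19 for the blank.

p = 30, y = 7, m = 26, n = 20, b = 19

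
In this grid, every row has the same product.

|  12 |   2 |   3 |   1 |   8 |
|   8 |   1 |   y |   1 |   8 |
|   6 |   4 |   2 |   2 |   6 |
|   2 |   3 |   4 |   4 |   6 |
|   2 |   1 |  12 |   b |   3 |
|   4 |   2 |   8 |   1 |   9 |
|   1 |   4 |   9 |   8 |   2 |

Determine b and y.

Rows 3 and 6 each multiply to 576, so every row has product 576.
Row 5: 2×1×12×3 = 72, so the missing entry is 576 ÷ 72 = 8.
Row 2: 8×1×1×8 = 64, so the missing entry is 576 ÷ 64 = 9.

b = 8, y = 9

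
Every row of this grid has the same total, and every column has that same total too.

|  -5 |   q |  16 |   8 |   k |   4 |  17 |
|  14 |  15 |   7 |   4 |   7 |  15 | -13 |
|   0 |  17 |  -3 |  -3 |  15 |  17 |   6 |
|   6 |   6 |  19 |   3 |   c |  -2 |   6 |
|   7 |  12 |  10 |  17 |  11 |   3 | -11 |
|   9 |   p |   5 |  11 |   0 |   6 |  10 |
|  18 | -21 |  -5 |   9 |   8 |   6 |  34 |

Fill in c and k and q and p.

Rows 2 and 3 both sum to 49, so that's the common total.
Row 6 has 9 + 5 + 11 + 0 + 6 + 10 = 41; the blank must be 49 − 41 = 8.
Column 2 has 15 + 17 + 6 + 12 + 8 − 21 = 37; the blank must be 49 − 37 = 12.
Row 1 has -5 + 12 + 16 + 8 + 4 + 17 = 52; the blank must be 49 − 52 = -3.
Row 4 has 6 + 6 + 19 + 3 − 2 + 6 = 38; the blank must be 49 − 38 = 11.

c = 11, k = -3, q = 12, p = 8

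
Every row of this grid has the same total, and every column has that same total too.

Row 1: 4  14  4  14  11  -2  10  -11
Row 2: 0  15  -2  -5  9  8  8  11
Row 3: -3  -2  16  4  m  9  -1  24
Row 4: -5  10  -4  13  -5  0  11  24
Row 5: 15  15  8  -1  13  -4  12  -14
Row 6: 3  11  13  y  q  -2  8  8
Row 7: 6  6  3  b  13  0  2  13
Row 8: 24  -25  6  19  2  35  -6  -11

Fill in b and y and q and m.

Rows 1 and 2 both sum to 44, so that's the common total.
The known cells in row 7 total 43, leaving 44 − 43 = 1 for the blank.
The known cells in column 4 total 45, leaving 44 − 45 = -1 for the blank.
The known cells in row 6 total 40, leaving 44 − 40 = 4 for the blank.
The known cells in row 3 total 47, leaving 44 − 47 = -3 for the blank.

b = 1, y = -1, q = 4, m = -3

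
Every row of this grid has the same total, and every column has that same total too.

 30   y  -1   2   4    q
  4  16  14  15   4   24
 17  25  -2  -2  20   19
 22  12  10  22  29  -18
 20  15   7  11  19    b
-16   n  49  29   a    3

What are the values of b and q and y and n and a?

b = 5, q = 44, y = -2, n = 11, a = 1

Rows 2 and 3 both sum to 77, so that's the common total.
The known cells in column 5 total 76, leaving 77 − 76 = 1 for the blank.
The known cells in row 6 total 66, leaving 77 − 66 = 11 for the blank.
The known cells in column 2 total 79, leaving 77 − 79 = -2 for the blank.
The known cells in row 5 total 72, leaving 77 − 72 = 5 for the blank.
The known cells in row 1 total 33, leaving 77 − 33 = 44 for the blank.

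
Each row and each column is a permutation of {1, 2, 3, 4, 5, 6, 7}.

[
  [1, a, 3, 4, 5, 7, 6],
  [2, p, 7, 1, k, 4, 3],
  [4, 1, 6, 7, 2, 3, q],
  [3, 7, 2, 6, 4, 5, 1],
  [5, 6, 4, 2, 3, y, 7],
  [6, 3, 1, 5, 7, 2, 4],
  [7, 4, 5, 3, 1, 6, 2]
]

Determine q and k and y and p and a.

q = 5, k = 6, y = 1, p = 5, a = 2

For row 1, column 2: row 1 already has {1, 3, 4, 5, 6, 7}; that leaves 2.
For row 2, column 2: column 2 already has {1, 2, 3, 4, 6, 7}; that leaves 5.
At (row 2, col 5): row 2 already has {1, 2, 3, 4, 5, 7}, so the value is 6.
Cell (5,6): row 5 already has {2, 3, 4, 5, 6, 7} → 1.
For row 3, column 7: row 3 already has {1, 2, 3, 4, 6, 7}; that leaves 5.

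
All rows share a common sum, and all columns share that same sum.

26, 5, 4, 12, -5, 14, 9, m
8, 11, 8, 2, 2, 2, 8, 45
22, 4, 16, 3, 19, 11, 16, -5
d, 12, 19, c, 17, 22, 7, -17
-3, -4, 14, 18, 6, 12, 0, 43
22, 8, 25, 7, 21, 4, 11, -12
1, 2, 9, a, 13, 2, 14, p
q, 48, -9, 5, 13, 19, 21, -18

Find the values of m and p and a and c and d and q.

m = 21, p = 29, a = 16, c = 23, d = 3, q = 7

Rows 2 and 3 both sum to 86, so that's the common total.
Row 1: 26 + 5 + 4 + 12 − 5 + 14 + 9 = 65, so its missing entry is 86 − 65 = 21.
Row 8: 48 − 9 + 5 + 13 + 19 + 21 − 18 = 79, so its missing entry is 86 − 79 = 7.
Column 1: 26 + 8 + 22 − 3 + 22 + 1 + 7 = 83, so its missing entry is 86 − 83 = 3.
Column 8: 21 + 45 − 5 − 17 + 43 − 12 − 18 = 57, so its missing entry is 86 − 57 = 29.
Row 4: 3 + 12 + 19 + 17 + 22 + 7 − 17 = 63, so its missing entry is 86 − 63 = 23.
Row 7: 1 + 2 + 9 + 13 + 2 + 14 + 29 = 70, so its missing entry is 86 − 70 = 16.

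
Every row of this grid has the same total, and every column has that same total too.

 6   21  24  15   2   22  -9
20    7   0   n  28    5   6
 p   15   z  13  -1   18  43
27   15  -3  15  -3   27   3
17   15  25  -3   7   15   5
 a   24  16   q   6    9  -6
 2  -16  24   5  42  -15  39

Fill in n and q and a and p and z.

n = 15, q = 21, a = 11, p = -2, z = -5

Rows 1 and 4 both sum to 81, so that's the common total.
Column 3: 24 + 0 − 3 + 25 + 16 + 24 = 86, so its missing entry is 81 − 86 = -5.
Row 3: 15 − 5 + 13 − 1 + 18 + 43 = 83, so its missing entry is 81 − 83 = -2.
Column 1: 6 + 20 − 2 + 27 + 17 + 2 = 70, so its missing entry is 81 − 70 = 11.
Row 6: 11 + 24 + 16 + 6 + 9 − 6 = 60, so its missing entry is 81 − 60 = 21.
Row 2: 20 + 7 + 0 + 28 + 5 + 6 = 66, so its missing entry is 81 − 66 = 15.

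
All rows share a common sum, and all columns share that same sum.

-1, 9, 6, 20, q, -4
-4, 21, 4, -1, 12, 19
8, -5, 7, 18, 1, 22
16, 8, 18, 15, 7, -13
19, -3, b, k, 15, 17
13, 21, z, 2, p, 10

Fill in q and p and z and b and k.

Rows 2 and 3 both sum to 51, so that's the common total.
The known cells in row 1 total 30, leaving 51 − 30 = 21 for the blank.
The known cells in column 4 total 54, leaving 51 − 54 = -3 for the blank.
The known cells in column 5 total 56, leaving 51 − 56 = -5 for the blank.
The known cells in row 5 total 45, leaving 51 − 45 = 6 for the blank.
The known cells in row 6 total 41, leaving 51 − 41 = 10 for the blank.

q = 21, p = -5, z = 10, b = 6, k = -3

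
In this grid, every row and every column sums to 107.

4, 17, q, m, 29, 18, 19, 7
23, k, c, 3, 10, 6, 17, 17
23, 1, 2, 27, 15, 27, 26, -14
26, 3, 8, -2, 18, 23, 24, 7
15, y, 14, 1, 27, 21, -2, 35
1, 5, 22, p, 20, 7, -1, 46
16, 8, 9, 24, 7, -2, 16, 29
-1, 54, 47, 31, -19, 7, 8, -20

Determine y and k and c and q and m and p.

y = -4, k = 23, c = 8, q = -3, m = 16, p = 7

Row 6: 1 + 5 + 22 + 20 + 7 − 1 + 46 = 100, so its missing entry is 107 − 100 = 7.
Column 4: 3 + 27 − 2 + 1 + 7 + 24 + 31 = 91, so its missing entry is 107 − 91 = 16.
Row 1: 4 + 17 + 16 + 29 + 18 + 19 + 7 = 110, so its missing entry is 107 − 110 = -3.
Column 3: -3 + 2 + 8 + 14 + 22 + 9 + 47 = 99, so its missing entry is 107 − 99 = 8.
Row 2: 23 + 8 + 3 + 10 + 6 + 17 + 17 = 84, so its missing entry is 107 − 84 = 23.
Row 5: 15 + 14 + 1 + 27 + 21 − 2 + 35 = 111, so its missing entry is 107 − 111 = -4.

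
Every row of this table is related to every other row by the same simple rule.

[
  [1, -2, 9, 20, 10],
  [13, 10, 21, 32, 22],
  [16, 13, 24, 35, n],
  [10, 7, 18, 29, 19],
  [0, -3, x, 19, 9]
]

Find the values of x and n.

x = 8, n = 25

The difference between any two rows is the same in every column — this is an addition table with the headers hidden.
Row 5 minus row 1 is 19 − 20 = -1, so its entry in column 3 is 9 + (-1) = 8.
Row 3 minus row 1 is 35 − 20 = 15, so its entry in column 5 is 10 + 15 = 25.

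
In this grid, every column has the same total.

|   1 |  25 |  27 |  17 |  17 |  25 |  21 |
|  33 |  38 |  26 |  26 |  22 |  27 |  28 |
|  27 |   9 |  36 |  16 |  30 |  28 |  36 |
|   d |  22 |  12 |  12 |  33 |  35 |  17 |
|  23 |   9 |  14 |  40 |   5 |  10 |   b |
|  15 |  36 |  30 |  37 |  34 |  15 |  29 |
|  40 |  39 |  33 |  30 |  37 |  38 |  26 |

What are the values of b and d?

The complete columns each total 178.
Column 7 is missing 178 − 157 = 21 (since 21 + 28 + 36 + 17 + 29 + 26 = 157).
Column 1 is missing 178 − 139 = 39 (since 1 + 33 + 27 + 23 + 15 + 40 = 139).

b = 21, d = 39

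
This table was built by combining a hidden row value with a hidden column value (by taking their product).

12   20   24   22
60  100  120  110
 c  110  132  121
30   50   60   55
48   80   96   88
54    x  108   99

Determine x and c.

x = 90, c = 66

Each row is a constant multiple of every other row — this is a multiplication table with the headers hidden.
Row 6 is 99/22 = 9/2 times row 1, so its entry in column 2 is 20 × 9/2 = 90.
Row 3 is 121/22 = 11/2 times row 1, so its entry in column 1 is 12 × 11/2 = 66.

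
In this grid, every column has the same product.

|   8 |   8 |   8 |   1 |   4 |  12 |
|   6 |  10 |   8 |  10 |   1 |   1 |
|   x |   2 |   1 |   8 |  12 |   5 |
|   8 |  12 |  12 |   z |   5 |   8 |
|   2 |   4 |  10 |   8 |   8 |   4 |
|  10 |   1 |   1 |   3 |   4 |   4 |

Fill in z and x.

z = 4, x = 1

Columns 2 and 3 each multiply to 7680, so every column has product 7680.
Column 4: 1×10×8×8×3 = 1920, so the missing entry is 7680 ÷ 1920 = 4.
Column 1: 8×6×8×2×10 = 7680, so the missing entry is 7680 ÷ 7680 = 1.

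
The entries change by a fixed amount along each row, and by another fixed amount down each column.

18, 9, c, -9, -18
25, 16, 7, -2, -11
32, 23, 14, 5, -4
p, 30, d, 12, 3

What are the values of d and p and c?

d = 21, p = 39, c = 0

Along each row the entries change by -9 per step; down each column they change by 7.
Row 4: from 30 at column 2, stepping by -9 to column 3 gives 21.
Row 4: from 30 at column 2, stepping by -9 to column 1 gives 39.
Row 1: from 18 at column 1, stepping by -9 to column 3 gives 0.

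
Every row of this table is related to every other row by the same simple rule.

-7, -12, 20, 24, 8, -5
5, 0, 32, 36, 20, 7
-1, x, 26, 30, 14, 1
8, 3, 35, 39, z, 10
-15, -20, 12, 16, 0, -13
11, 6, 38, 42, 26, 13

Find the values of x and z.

x = -6, z = 23

The difference between any two rows is the same in every column — this is an addition table with the headers hidden.
Row 3 minus row 1 is 26 − 20 = 6, so its entry in column 2 is -12 + 6 = -6.
Row 4 minus row 1 is 35 − 20 = 15, so its entry in column 5 is 8 + 15 = 23.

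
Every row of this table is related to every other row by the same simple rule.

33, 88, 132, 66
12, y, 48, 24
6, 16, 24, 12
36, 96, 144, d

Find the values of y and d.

y = 32, d = 72

Each row is a constant multiple of every other row — this is a multiplication table with the headers hidden.
Row 2 is 12/33 = 4/11 times row 1, so its entry in column 2 is 88 × 4/11 = 32.
Row 4 is 36/33 = 12/11 times row 1, so its entry in column 4 is 66 × 12/11 = 72.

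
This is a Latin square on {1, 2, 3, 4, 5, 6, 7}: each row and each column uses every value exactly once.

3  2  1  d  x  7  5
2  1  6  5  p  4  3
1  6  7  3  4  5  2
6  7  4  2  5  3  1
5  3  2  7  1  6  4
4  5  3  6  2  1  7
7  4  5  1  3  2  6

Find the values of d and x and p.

At (row 1, col 4): column 4 already has {1, 2, 3, 5, 6, 7}, so the value is 4.
Cell (1,5): row 1 already has {1, 2, 3, 4, 5, 7} → 6.
Cell (2,5): row 2 already has {1, 2, 3, 4, 5, 6} → 7.

d = 4, x = 6, p = 7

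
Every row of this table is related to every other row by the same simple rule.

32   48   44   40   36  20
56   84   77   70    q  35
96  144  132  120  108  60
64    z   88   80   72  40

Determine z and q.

Each row is a constant multiple of every other row — this is a multiplication table with the headers hidden.
Row 4 is 40/20 = 2/1 times row 1, so its entry in column 2 is 48 × 2/1 = 96.
Row 2 is 35/20 = 7/4 times row 1, so its entry in column 5 is 36 × 7/4 = 63.

z = 96, q = 63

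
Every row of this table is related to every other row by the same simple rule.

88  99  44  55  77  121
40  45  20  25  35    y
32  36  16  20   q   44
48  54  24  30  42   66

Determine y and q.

y = 55, q = 28

Each row is a constant multiple of every other row — this is a multiplication table with the headers hidden.
Row 2 is 20/44 = 5/11 times row 1, so its entry in column 6 is 121 × 5/11 = 55.
Row 3 is 16/44 = 4/11 times row 1, so its entry in column 5 is 77 × 4/11 = 28.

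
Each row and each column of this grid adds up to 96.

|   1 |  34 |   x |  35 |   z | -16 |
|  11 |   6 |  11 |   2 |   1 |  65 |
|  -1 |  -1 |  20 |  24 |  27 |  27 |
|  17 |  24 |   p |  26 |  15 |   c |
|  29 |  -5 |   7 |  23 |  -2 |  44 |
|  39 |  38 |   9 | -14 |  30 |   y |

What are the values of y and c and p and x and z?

y = -6, c = -18, p = 32, x = 17, z = 25

The known cells in row 6 total 102, leaving 96 − 102 = -6 for the blank.
The known cells in column 5 total 71, leaving 96 − 71 = 25 for the blank.
The known cells in row 1 total 79, leaving 96 − 79 = 17 for the blank.
The known cells in column 3 total 64, leaving 96 − 64 = 32 for the blank.
The known cells in row 4 total 114, leaving 96 − 114 = -18 for the blank.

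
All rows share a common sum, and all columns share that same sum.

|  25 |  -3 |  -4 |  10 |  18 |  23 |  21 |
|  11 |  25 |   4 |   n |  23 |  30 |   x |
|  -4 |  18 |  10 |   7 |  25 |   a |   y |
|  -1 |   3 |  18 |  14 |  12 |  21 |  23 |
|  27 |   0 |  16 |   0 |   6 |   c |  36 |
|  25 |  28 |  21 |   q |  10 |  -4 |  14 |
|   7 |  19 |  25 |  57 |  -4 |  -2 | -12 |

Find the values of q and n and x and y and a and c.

Rows 1 and 4 both sum to 90, so that's the common total.
The known cells in row 5 total 85, leaving 90 − 85 = 5 for the blank.
The known cells in row 6 total 94, leaving 90 − 94 = -4 for the blank.
The known cells in column 6 total 73, leaving 90 − 73 = 17 for the blank.
The known cells in row 3 total 73, leaving 90 − 73 = 17 for the blank.
The known cells in column 7 total 99, leaving 90 − 99 = -9 for the blank.
The known cells in row 2 total 84, leaving 90 − 84 = 6 for the blank.

q = -4, n = 6, x = -9, y = 17, a = 17, c = 5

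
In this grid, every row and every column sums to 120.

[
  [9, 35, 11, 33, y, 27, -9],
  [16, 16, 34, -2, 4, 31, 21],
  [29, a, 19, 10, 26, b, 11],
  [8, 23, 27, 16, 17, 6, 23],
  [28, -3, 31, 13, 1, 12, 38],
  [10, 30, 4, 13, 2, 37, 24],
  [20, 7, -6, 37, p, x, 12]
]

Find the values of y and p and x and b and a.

y = 14, p = 56, x = -6, b = 13, a = 12

Row 1: 9 + 35 + 11 + 33 + 27 − 9 = 106, so its missing entry is 120 − 106 = 14.
Column 2: 35 + 16 + 23 − 3 + 30 + 7 = 108, so its missing entry is 120 − 108 = 12.
Column 5: 14 + 4 + 26 + 17 + 1 + 2 = 64, so its missing entry is 120 − 64 = 56.
Row 7: 20 + 7 − 6 + 37 + 56 + 12 = 126, so its missing entry is 120 − 126 = -6.
Row 3: 29 + 12 + 19 + 10 + 26 + 11 = 107, so its missing entry is 120 − 107 = 13.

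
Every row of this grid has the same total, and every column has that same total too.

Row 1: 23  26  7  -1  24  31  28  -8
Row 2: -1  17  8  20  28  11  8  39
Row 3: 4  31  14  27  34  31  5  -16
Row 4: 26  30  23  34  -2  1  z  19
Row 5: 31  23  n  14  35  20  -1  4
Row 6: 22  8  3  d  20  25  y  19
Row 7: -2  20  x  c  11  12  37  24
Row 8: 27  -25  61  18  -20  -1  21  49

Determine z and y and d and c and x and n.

Rows 1 and 2 both sum to 130, so that's the common total.
Row 5 has 31 + 23 + 14 + 35 + 20 − 1 + 4 = 126; the blank must be 130 − 126 = 4.
Column 3 has 7 + 8 + 14 + 23 + 4 + 3 + 61 = 120; the blank must be 130 − 120 = 10.
Row 4 has 26 + 30 + 23 + 34 − 2 + 1 + 19 = 131; the blank must be 130 − 131 = -1.
Column 7 has 28 + 8 + 5 − 1 − 1 + 37 + 21 = 97; the blank must be 130 − 97 = 33.
Row 6 has 22 + 8 + 3 + 20 + 25 + 33 + 19 = 130; the blank must be 130 − 130 = 0.
Row 7 has -2 + 20 + 10 + 11 + 12 + 37 + 24 = 112; the blank must be 130 − 112 = 18.

z = -1, y = 33, d = 0, c = 18, x = 10, n = 4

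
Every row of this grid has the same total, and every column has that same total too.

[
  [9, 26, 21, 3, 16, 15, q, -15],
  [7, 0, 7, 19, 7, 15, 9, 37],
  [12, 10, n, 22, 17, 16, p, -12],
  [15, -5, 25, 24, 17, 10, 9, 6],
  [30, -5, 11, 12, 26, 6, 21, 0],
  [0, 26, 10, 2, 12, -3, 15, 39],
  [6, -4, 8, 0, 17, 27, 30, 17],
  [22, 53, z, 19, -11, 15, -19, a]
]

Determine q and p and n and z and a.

Rows 2 and 4 both sum to 101, so that's the common total.
The known cells in column 8 total 72, leaving 101 − 72 = 29 for the blank.
The known cells in row 1 total 75, leaving 101 − 75 = 26 for the blank.
The known cells in column 7 total 91, leaving 101 − 91 = 10 for the blank.
The known cells in row 8 total 108, leaving 101 − 108 = -7 for the blank.
The known cells in row 3 total 75, leaving 101 − 75 = 26 for the blank.

q = 26, p = 10, n = 26, z = -7, a = 29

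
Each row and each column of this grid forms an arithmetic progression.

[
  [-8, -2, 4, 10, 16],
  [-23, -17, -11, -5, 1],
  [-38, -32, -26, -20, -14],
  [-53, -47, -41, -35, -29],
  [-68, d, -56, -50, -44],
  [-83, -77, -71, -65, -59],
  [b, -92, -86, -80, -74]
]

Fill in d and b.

d = -62, b = -98

Along each row the entries change by 6 per step; down each column they change by -15.
Row 5: from -68 at column 1, stepping by 6 to column 2 gives -62.
Row 7: from -92 at column 2, stepping by 6 to column 1 gives -98.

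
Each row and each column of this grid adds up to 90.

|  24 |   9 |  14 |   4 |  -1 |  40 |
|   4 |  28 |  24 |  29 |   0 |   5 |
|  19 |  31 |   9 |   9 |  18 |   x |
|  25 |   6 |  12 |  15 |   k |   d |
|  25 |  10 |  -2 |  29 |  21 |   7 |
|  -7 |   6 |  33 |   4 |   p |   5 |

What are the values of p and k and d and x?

The known cells in row 6 total 41, leaving 90 − 41 = 49 for the blank.
The known cells in row 3 total 86, leaving 90 − 86 = 4 for the blank.
The known cells in column 5 total 87, leaving 90 − 87 = 3 for the blank.
The known cells in row 4 total 61, leaving 90 − 61 = 29 for the blank.

p = 49, k = 3, d = 29, x = 4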